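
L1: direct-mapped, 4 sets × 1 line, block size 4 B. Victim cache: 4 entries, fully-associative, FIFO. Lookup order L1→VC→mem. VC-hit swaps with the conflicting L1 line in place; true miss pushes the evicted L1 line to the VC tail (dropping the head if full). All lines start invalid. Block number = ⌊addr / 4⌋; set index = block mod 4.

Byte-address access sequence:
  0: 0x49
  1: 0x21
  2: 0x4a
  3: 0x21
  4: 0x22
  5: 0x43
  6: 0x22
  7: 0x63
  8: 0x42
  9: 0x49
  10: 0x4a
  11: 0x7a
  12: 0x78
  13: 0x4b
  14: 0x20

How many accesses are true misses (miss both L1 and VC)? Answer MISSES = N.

#0 0x49→b18/s2 MISS; vc=[]
#1 0x21→b8/s0 MISS; vc=[]
#2 0x4a→b18/s2 L1-HIT; vc=[]
#3 0x21→b8/s0 L1-HIT; vc=[]
#4 0x22→b8/s0 L1-HIT; vc=[]
#5 0x43→b16/s0 MISS; vc=[8]
#6 0x22→b8/s0 VC-HIT; vc=[16]
#7 0x63→b24/s0 MISS; vc=[16,8]
#8 0x42→b16/s0 VC-HIT; vc=[24,8]
#9 0x49→b18/s2 L1-HIT; vc=[24,8]
#10 0x4a→b18/s2 L1-HIT; vc=[24,8]
#11 0x7a→b30/s2 MISS; vc=[24,8,18]
#12 0x78→b30/s2 L1-HIT; vc=[24,8,18]
#13 0x4b→b18/s2 VC-HIT; vc=[24,8,30]
#14 0x20→b8/s0 VC-HIT; vc=[24,16,30]

MISSES = 5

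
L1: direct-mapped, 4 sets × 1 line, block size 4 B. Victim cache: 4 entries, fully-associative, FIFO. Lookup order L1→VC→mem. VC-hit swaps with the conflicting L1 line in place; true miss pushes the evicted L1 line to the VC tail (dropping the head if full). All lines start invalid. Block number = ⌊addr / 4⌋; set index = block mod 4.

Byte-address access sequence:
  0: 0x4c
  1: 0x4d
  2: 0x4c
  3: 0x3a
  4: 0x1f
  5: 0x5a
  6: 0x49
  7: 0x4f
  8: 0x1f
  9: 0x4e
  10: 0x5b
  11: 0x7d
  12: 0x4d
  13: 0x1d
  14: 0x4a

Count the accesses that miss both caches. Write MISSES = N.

  [0] addr=0x4c blk=19 s=3: MISS | VC []
  [1] addr=0x4d blk=19 s=3: L1-HIT | VC []
  [2] addr=0x4c blk=19 s=3: L1-HIT | VC []
  [3] addr=0x3a blk=14 s=2: MISS | VC []
  [4] addr=0x1f blk=7 s=3: MISS | VC [19]
  [5] addr=0x5a blk=22 s=2: MISS | VC [19, 14]
  [6] addr=0x49 blk=18 s=2: MISS | VC [19, 14, 22]
  [7] addr=0x4f blk=19 s=3: VC-HIT | VC [7, 14, 22]
  [8] addr=0x1f blk=7 s=3: VC-HIT | VC [19, 14, 22]
  [9] addr=0x4e blk=19 s=3: VC-HIT | VC [7, 14, 22]
  [10] addr=0x5b blk=22 s=2: VC-HIT | VC [7, 14, 18]
  [11] addr=0x7d blk=31 s=3: MISS | VC [7, 14, 18, 19]
  [12] addr=0x4d blk=19 s=3: VC-HIT | VC [7, 14, 18, 31]
  [13] addr=0x1d blk=7 s=3: VC-HIT | VC [19, 14, 18, 31]
  [14] addr=0x4a blk=18 s=2: VC-HIT | VC [19, 14, 22, 31]

MISSES = 6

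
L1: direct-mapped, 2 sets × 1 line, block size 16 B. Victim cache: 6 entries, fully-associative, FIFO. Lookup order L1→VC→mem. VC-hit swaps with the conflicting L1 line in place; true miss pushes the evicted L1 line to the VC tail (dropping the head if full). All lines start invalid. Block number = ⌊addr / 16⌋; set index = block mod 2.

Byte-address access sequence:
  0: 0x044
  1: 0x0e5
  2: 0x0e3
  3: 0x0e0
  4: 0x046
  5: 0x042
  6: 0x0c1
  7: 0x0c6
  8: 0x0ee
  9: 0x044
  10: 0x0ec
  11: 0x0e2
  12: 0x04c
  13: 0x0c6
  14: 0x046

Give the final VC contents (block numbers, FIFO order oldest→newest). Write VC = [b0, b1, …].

VC = [12, 14]

  [0] addr=0x44 blk=4 s=0: MISS | VC []
  [1] addr=0xe5 blk=14 s=0: MISS | VC [4]
  [2] addr=0xe3 blk=14 s=0: L1-HIT | VC [4]
  [3] addr=0xe0 blk=14 s=0: L1-HIT | VC [4]
  [4] addr=0x46 blk=4 s=0: VC-HIT | VC [14]
  [5] addr=0x42 blk=4 s=0: L1-HIT | VC [14]
  [6] addr=0xc1 blk=12 s=0: MISS | VC [14, 4]
  [7] addr=0xc6 blk=12 s=0: L1-HIT | VC [14, 4]
  [8] addr=0xee blk=14 s=0: VC-HIT | VC [12, 4]
  [9] addr=0x44 blk=4 s=0: VC-HIT | VC [12, 14]
  [10] addr=0xec blk=14 s=0: VC-HIT | VC [12, 4]
  [11] addr=0xe2 blk=14 s=0: L1-HIT | VC [12, 4]
  [12] addr=0x4c blk=4 s=0: VC-HIT | VC [12, 14]
  [13] addr=0xc6 blk=12 s=0: VC-HIT | VC [4, 14]
  [14] addr=0x46 blk=4 s=0: VC-HIT | VC [12, 14]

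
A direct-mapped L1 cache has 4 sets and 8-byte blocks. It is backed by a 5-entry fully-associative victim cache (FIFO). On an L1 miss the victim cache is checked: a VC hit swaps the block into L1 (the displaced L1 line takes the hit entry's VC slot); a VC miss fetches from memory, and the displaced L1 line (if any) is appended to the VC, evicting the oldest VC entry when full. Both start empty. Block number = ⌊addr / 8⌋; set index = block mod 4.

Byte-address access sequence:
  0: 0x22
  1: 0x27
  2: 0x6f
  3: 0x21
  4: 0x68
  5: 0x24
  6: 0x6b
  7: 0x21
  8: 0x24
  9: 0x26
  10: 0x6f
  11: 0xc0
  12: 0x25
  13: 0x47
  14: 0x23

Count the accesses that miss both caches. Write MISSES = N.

MISSES = 4

#0 0x22→b4/s0 MISS; vc=[]
#1 0x27→b4/s0 L1-HIT; vc=[]
#2 0x6f→b13/s1 MISS; vc=[]
#3 0x21→b4/s0 L1-HIT; vc=[]
#4 0x68→b13/s1 L1-HIT; vc=[]
#5 0x24→b4/s0 L1-HIT; vc=[]
#6 0x6b→b13/s1 L1-HIT; vc=[]
#7 0x21→b4/s0 L1-HIT; vc=[]
#8 0x24→b4/s0 L1-HIT; vc=[]
#9 0x26→b4/s0 L1-HIT; vc=[]
#10 0x6f→b13/s1 L1-HIT; vc=[]
#11 0xc0→b24/s0 MISS; vc=[4]
#12 0x25→b4/s0 VC-HIT; vc=[24]
#13 0x47→b8/s0 MISS; vc=[24,4]
#14 0x23→b4/s0 VC-HIT; vc=[24,8]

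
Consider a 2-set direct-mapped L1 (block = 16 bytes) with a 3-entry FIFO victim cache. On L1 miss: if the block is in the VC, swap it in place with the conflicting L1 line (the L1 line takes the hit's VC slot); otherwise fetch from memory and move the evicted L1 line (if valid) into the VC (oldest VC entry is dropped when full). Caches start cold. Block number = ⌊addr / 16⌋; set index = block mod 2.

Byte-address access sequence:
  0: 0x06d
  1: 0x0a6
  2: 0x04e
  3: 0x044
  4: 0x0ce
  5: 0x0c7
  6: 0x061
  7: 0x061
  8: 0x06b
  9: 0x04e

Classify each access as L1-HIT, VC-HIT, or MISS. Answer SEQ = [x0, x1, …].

SEQ = [MISS, MISS, MISS, L1-HIT, MISS, L1-HIT, VC-HIT, L1-HIT, L1-HIT, VC-HIT]

  [0] addr=0x6d blk=6 s=0: MISS | VC []
  [1] addr=0xa6 blk=10 s=0: MISS | VC [6]
  [2] addr=0x4e blk=4 s=0: MISS | VC [6, 10]
  [3] addr=0x44 blk=4 s=0: L1-HIT | VC [6, 10]
  [4] addr=0xce blk=12 s=0: MISS | VC [6, 10, 4]
  [5] addr=0xc7 blk=12 s=0: L1-HIT | VC [6, 10, 4]
  [6] addr=0x61 blk=6 s=0: VC-HIT | VC [12, 10, 4]
  [7] addr=0x61 blk=6 s=0: L1-HIT | VC [12, 10, 4]
  [8] addr=0x6b blk=6 s=0: L1-HIT | VC [12, 10, 4]
  [9] addr=0x4e blk=4 s=0: VC-HIT | VC [12, 10, 6]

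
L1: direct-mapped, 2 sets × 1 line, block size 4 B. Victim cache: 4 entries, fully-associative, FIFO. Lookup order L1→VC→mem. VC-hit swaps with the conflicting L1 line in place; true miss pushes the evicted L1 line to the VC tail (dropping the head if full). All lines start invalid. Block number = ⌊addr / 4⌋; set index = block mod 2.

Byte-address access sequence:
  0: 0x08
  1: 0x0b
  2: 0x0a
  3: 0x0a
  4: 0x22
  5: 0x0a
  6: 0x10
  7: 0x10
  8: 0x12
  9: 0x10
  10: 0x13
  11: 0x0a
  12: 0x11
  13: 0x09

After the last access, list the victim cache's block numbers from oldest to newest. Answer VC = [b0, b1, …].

VC = [8, 4]

  [0] addr=0x8 blk=2 s=0: MISS | VC []
  [1] addr=0xb blk=2 s=0: L1-HIT | VC []
  [2] addr=0xa blk=2 s=0: L1-HIT | VC []
  [3] addr=0xa blk=2 s=0: L1-HIT | VC []
  [4] addr=0x22 blk=8 s=0: MISS | VC [2]
  [5] addr=0xa blk=2 s=0: VC-HIT | VC [8]
  [6] addr=0x10 blk=4 s=0: MISS | VC [8, 2]
  [7] addr=0x10 blk=4 s=0: L1-HIT | VC [8, 2]
  [8] addr=0x12 blk=4 s=0: L1-HIT | VC [8, 2]
  [9] addr=0x10 blk=4 s=0: L1-HIT | VC [8, 2]
  [10] addr=0x13 blk=4 s=0: L1-HIT | VC [8, 2]
  [11] addr=0xa blk=2 s=0: VC-HIT | VC [8, 4]
  [12] addr=0x11 blk=4 s=0: VC-HIT | VC [8, 2]
  [13] addr=0x9 blk=2 s=0: VC-HIT | VC [8, 4]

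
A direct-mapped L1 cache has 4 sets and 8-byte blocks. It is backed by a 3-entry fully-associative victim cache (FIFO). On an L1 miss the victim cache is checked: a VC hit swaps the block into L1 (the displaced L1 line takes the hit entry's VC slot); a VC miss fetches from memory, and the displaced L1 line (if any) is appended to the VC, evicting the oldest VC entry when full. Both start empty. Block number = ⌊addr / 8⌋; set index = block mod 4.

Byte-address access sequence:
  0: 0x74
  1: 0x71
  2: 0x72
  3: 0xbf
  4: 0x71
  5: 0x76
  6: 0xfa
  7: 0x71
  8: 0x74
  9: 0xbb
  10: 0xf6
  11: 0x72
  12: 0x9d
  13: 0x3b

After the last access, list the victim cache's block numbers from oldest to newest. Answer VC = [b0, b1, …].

VC = [30, 23, 19]

0: 0x74 (blk 14, set 2) → MISS  vc=[]
1: 0x71 (blk 14, set 2) → L1-HIT  vc=[]
2: 0x72 (blk 14, set 2) → L1-HIT  vc=[]
3: 0xbf (blk 23, set 3) → MISS  vc=[]
4: 0x71 (blk 14, set 2) → L1-HIT  vc=[]
5: 0x76 (blk 14, set 2) → L1-HIT  vc=[]
6: 0xfa (blk 31, set 3) → MISS  vc=[23]
7: 0x71 (blk 14, set 2) → L1-HIT  vc=[23]
8: 0x74 (blk 14, set 2) → L1-HIT  vc=[23]
9: 0xbb (blk 23, set 3) → VC-HIT  vc=[31]
10: 0xf6 (blk 30, set 2) → MISS  vc=[31, 14]
11: 0x72 (blk 14, set 2) → VC-HIT  vc=[31, 30]
12: 0x9d (blk 19, set 3) → MISS  vc=[31, 30, 23]
13: 0x3b (blk 7, set 3) → MISS  vc=[30, 23, 19]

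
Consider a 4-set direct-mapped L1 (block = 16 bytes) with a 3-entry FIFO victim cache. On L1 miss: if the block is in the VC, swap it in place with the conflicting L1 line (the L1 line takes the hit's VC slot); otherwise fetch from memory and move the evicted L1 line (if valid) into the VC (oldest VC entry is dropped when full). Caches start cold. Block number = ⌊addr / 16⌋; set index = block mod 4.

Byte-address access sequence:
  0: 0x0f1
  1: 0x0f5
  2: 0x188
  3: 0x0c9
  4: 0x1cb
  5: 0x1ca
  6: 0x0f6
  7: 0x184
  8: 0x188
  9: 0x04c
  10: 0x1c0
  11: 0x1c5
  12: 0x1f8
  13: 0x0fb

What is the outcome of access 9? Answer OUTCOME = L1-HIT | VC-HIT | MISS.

  [0] addr=0xf1 blk=15 s=3: MISS | VC []
  [1] addr=0xf5 blk=15 s=3: L1-HIT | VC []
  [2] addr=0x188 blk=24 s=0: MISS | VC []
  [3] addr=0xc9 blk=12 s=0: MISS | VC [24]
  [4] addr=0x1cb blk=28 s=0: MISS | VC [24, 12]
  [5] addr=0x1ca blk=28 s=0: L1-HIT | VC [24, 12]
  [6] addr=0xf6 blk=15 s=3: L1-HIT | VC [24, 12]
  [7] addr=0x184 blk=24 s=0: VC-HIT | VC [28, 12]
  [8] addr=0x188 blk=24 s=0: L1-HIT | VC [28, 12]
  [9] addr=0x4c blk=4 s=0: MISS | VC [28, 12, 24]
  [10] addr=0x1c0 blk=28 s=0: VC-HIT | VC [4, 12, 24]
  [11] addr=0x1c5 blk=28 s=0: L1-HIT | VC [4, 12, 24]
  [12] addr=0x1f8 blk=31 s=3: MISS | VC [12, 24, 15]
  [13] addr=0xfb blk=15 s=3: VC-HIT | VC [12, 24, 31]

OUTCOME = MISS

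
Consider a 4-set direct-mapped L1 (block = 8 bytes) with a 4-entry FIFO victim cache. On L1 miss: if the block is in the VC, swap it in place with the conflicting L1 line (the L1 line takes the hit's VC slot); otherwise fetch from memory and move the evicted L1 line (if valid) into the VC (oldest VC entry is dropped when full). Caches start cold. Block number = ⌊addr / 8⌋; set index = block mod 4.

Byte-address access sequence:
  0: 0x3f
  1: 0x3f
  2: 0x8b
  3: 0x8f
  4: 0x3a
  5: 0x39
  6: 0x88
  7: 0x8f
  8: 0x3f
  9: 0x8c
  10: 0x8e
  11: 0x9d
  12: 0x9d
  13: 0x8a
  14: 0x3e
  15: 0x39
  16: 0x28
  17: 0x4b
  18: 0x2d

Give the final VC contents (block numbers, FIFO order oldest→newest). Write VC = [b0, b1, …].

  [0] addr=0x3f blk=7 s=3: MISS | VC []
  [1] addr=0x3f blk=7 s=3: L1-HIT | VC []
  [2] addr=0x8b blk=17 s=1: MISS | VC []
  [3] addr=0x8f blk=17 s=1: L1-HIT | VC []
  [4] addr=0x3a blk=7 s=3: L1-HIT | VC []
  [5] addr=0x39 blk=7 s=3: L1-HIT | VC []
  [6] addr=0x88 blk=17 s=1: L1-HIT | VC []
  [7] addr=0x8f blk=17 s=1: L1-HIT | VC []
  [8] addr=0x3f blk=7 s=3: L1-HIT | VC []
  [9] addr=0x8c blk=17 s=1: L1-HIT | VC []
  [10] addr=0x8e blk=17 s=1: L1-HIT | VC []
  [11] addr=0x9d blk=19 s=3: MISS | VC [7]
  [12] addr=0x9d blk=19 s=3: L1-HIT | VC [7]
  [13] addr=0x8a blk=17 s=1: L1-HIT | VC [7]
  [14] addr=0x3e blk=7 s=3: VC-HIT | VC [19]
  [15] addr=0x39 blk=7 s=3: L1-HIT | VC [19]
  [16] addr=0x28 blk=5 s=1: MISS | VC [19, 17]
  [17] addr=0x4b blk=9 s=1: MISS | VC [19, 17, 5]
  [18] addr=0x2d blk=5 s=1: VC-HIT | VC [19, 17, 9]

VC = [19, 17, 9]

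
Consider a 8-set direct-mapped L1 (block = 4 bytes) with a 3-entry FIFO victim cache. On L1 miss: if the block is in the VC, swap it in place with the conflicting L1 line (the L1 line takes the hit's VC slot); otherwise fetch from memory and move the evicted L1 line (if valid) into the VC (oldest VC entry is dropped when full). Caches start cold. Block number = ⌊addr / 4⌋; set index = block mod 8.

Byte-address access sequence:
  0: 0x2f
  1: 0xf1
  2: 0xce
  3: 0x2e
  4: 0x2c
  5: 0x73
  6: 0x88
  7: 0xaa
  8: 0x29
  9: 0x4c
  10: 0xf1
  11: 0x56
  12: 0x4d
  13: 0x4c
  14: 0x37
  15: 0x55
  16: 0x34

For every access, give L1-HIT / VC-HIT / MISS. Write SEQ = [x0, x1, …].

0: 0x2f (blk 11, set 3) → MISS  vc=[]
1: 0xf1 (blk 60, set 4) → MISS  vc=[]
2: 0xce (blk 51, set 3) → MISS  vc=[11]
3: 0x2e (blk 11, set 3) → VC-HIT  vc=[51]
4: 0x2c (blk 11, set 3) → L1-HIT  vc=[51]
5: 0x73 (blk 28, set 4) → MISS  vc=[51, 60]
6: 0x88 (blk 34, set 2) → MISS  vc=[51, 60]
7: 0xaa (blk 42, set 2) → MISS  vc=[51, 60, 34]
8: 0x29 (blk 10, set 2) → MISS  vc=[60, 34, 42]
9: 0x4c (blk 19, set 3) → MISS  vc=[34, 42, 11]
10: 0xf1 (blk 60, set 4) → MISS  vc=[42, 11, 28]
11: 0x56 (blk 21, set 5) → MISS  vc=[42, 11, 28]
12: 0x4d (blk 19, set 3) → L1-HIT  vc=[42, 11, 28]
13: 0x4c (blk 19, set 3) → L1-HIT  vc=[42, 11, 28]
14: 0x37 (blk 13, set 5) → MISS  vc=[11, 28, 21]
15: 0x55 (blk 21, set 5) → VC-HIT  vc=[11, 28, 13]
16: 0x34 (blk 13, set 5) → VC-HIT  vc=[11, 28, 21]

SEQ = [MISS, MISS, MISS, VC-HIT, L1-HIT, MISS, MISS, MISS, MISS, MISS, MISS, MISS, L1-HIT, L1-HIT, MISS, VC-HIT, VC-HIT]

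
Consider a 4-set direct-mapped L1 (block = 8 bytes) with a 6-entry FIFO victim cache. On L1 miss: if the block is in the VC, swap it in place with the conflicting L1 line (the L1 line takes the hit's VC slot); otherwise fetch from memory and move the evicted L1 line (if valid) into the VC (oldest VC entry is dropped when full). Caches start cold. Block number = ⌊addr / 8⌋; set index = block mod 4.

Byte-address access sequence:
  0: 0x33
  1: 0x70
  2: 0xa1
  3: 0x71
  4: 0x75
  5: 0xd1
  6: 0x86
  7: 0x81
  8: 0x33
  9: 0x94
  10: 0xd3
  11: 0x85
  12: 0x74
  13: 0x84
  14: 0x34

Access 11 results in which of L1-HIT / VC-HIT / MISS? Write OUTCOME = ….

OUTCOME = L1-HIT

#0 0x33→b6/s2 MISS; vc=[]
#1 0x70→b14/s2 MISS; vc=[6]
#2 0xa1→b20/s0 MISS; vc=[6]
#3 0x71→b14/s2 L1-HIT; vc=[6]
#4 0x75→b14/s2 L1-HIT; vc=[6]
#5 0xd1→b26/s2 MISS; vc=[6,14]
#6 0x86→b16/s0 MISS; vc=[6,14,20]
#7 0x81→b16/s0 L1-HIT; vc=[6,14,20]
#8 0x33→b6/s2 VC-HIT; vc=[26,14,20]
#9 0x94→b18/s2 MISS; vc=[26,14,20,6]
#10 0xd3→b26/s2 VC-HIT; vc=[18,14,20,6]
#11 0x85→b16/s0 L1-HIT; vc=[18,14,20,6]
#12 0x74→b14/s2 VC-HIT; vc=[18,26,20,6]
#13 0x84→b16/s0 L1-HIT; vc=[18,26,20,6]
#14 0x34→b6/s2 VC-HIT; vc=[18,26,20,14]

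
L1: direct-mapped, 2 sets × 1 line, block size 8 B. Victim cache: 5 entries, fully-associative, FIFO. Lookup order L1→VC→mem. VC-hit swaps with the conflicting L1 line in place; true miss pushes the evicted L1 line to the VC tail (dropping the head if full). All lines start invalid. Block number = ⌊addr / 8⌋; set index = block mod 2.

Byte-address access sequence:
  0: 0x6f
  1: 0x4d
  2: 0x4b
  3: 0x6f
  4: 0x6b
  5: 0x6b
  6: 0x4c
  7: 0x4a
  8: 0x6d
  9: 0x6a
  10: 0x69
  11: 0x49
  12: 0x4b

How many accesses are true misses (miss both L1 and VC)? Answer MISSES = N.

MISSES = 2

0: 0x6f (blk 13, set 1) → MISS  vc=[]
1: 0x4d (blk 9, set 1) → MISS  vc=[13]
2: 0x4b (blk 9, set 1) → L1-HIT  vc=[13]
3: 0x6f (blk 13, set 1) → VC-HIT  vc=[9]
4: 0x6b (blk 13, set 1) → L1-HIT  vc=[9]
5: 0x6b (blk 13, set 1) → L1-HIT  vc=[9]
6: 0x4c (blk 9, set 1) → VC-HIT  vc=[13]
7: 0x4a (blk 9, set 1) → L1-HIT  vc=[13]
8: 0x6d (blk 13, set 1) → VC-HIT  vc=[9]
9: 0x6a (blk 13, set 1) → L1-HIT  vc=[9]
10: 0x69 (blk 13, set 1) → L1-HIT  vc=[9]
11: 0x49 (blk 9, set 1) → VC-HIT  vc=[13]
12: 0x4b (blk 9, set 1) → L1-HIT  vc=[13]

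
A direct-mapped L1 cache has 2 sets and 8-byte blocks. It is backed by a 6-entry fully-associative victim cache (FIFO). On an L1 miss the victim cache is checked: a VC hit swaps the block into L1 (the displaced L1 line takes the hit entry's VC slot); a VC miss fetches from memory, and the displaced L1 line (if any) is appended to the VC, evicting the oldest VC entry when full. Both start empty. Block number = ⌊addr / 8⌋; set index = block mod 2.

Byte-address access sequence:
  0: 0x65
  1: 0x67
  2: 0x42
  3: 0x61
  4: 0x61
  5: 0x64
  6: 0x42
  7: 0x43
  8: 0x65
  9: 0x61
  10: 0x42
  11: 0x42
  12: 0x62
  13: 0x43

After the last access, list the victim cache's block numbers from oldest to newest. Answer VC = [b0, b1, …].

VC = [12]

0: 0x65 (blk 12, set 0) → MISS  vc=[]
1: 0x67 (blk 12, set 0) → L1-HIT  vc=[]
2: 0x42 (blk 8, set 0) → MISS  vc=[12]
3: 0x61 (blk 12, set 0) → VC-HIT  vc=[8]
4: 0x61 (blk 12, set 0) → L1-HIT  vc=[8]
5: 0x64 (blk 12, set 0) → L1-HIT  vc=[8]
6: 0x42 (blk 8, set 0) → VC-HIT  vc=[12]
7: 0x43 (blk 8, set 0) → L1-HIT  vc=[12]
8: 0x65 (blk 12, set 0) → VC-HIT  vc=[8]
9: 0x61 (blk 12, set 0) → L1-HIT  vc=[8]
10: 0x42 (blk 8, set 0) → VC-HIT  vc=[12]
11: 0x42 (blk 8, set 0) → L1-HIT  vc=[12]
12: 0x62 (blk 12, set 0) → VC-HIT  vc=[8]
13: 0x43 (blk 8, set 0) → VC-HIT  vc=[12]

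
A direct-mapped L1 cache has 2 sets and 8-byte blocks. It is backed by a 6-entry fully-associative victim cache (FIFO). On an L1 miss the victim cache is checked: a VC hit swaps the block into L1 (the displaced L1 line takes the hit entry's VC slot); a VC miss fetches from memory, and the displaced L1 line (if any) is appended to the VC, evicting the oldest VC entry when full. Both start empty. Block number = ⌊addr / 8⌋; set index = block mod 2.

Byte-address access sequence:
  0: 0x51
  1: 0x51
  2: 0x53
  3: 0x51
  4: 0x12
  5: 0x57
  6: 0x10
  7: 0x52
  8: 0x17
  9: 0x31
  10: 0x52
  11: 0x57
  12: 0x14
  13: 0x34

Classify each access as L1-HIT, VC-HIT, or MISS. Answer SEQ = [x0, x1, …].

SEQ = [MISS, L1-HIT, L1-HIT, L1-HIT, MISS, VC-HIT, VC-HIT, VC-HIT, VC-HIT, MISS, VC-HIT, L1-HIT, VC-HIT, VC-HIT]

#0 0x51→b10/s0 MISS; vc=[]
#1 0x51→b10/s0 L1-HIT; vc=[]
#2 0x53→b10/s0 L1-HIT; vc=[]
#3 0x51→b10/s0 L1-HIT; vc=[]
#4 0x12→b2/s0 MISS; vc=[10]
#5 0x57→b10/s0 VC-HIT; vc=[2]
#6 0x10→b2/s0 VC-HIT; vc=[10]
#7 0x52→b10/s0 VC-HIT; vc=[2]
#8 0x17→b2/s0 VC-HIT; vc=[10]
#9 0x31→b6/s0 MISS; vc=[10,2]
#10 0x52→b10/s0 VC-HIT; vc=[6,2]
#11 0x57→b10/s0 L1-HIT; vc=[6,2]
#12 0x14→b2/s0 VC-HIT; vc=[6,10]
#13 0x34→b6/s0 VC-HIT; vc=[2,10]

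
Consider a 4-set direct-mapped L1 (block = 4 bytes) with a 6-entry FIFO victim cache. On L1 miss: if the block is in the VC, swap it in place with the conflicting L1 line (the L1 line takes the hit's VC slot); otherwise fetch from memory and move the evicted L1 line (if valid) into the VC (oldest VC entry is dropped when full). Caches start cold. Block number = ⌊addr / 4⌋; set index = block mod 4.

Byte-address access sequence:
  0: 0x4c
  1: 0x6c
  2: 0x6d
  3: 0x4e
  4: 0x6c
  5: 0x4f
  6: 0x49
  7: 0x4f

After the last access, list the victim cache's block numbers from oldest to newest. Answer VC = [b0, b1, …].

VC = [27]

0: 0x4c (blk 19, set 3) → MISS  vc=[]
1: 0x6c (blk 27, set 3) → MISS  vc=[19]
2: 0x6d (blk 27, set 3) → L1-HIT  vc=[19]
3: 0x4e (blk 19, set 3) → VC-HIT  vc=[27]
4: 0x6c (blk 27, set 3) → VC-HIT  vc=[19]
5: 0x4f (blk 19, set 3) → VC-HIT  vc=[27]
6: 0x49 (blk 18, set 2) → MISS  vc=[27]
7: 0x4f (blk 19, set 3) → L1-HIT  vc=[27]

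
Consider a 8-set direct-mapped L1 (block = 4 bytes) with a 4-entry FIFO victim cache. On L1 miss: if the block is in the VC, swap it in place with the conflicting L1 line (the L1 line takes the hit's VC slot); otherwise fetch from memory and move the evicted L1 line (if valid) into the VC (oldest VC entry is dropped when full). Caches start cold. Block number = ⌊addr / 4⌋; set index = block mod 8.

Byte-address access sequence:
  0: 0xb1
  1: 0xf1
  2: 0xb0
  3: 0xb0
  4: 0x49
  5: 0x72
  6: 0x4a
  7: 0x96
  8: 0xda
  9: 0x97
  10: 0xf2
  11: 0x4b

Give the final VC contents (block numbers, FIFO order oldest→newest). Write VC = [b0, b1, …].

  [0] addr=0xb1 blk=44 s=4: MISS | VC []
  [1] addr=0xf1 blk=60 s=4: MISS | VC [44]
  [2] addr=0xb0 blk=44 s=4: VC-HIT | VC [60]
  [3] addr=0xb0 blk=44 s=4: L1-HIT | VC [60]
  [4] addr=0x49 blk=18 s=2: MISS | VC [60]
  [5] addr=0x72 blk=28 s=4: MISS | VC [60, 44]
  [6] addr=0x4a blk=18 s=2: L1-HIT | VC [60, 44]
  [7] addr=0x96 blk=37 s=5: MISS | VC [60, 44]
  [8] addr=0xda blk=54 s=6: MISS | VC [60, 44]
  [9] addr=0x97 blk=37 s=5: L1-HIT | VC [60, 44]
  [10] addr=0xf2 blk=60 s=4: VC-HIT | VC [28, 44]
  [11] addr=0x4b blk=18 s=2: L1-HIT | VC [28, 44]

VC = [28, 44]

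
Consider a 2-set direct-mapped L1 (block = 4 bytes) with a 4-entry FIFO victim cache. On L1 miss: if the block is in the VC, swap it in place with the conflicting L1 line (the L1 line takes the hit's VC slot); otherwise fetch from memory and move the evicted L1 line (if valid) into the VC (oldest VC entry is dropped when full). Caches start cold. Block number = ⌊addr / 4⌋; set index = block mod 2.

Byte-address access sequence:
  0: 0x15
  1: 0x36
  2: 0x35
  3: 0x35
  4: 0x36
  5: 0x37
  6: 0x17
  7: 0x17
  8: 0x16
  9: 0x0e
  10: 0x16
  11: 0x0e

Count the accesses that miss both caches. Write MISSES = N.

0: 0x15 (blk 5, set 1) → MISS  vc=[]
1: 0x36 (blk 13, set 1) → MISS  vc=[5]
2: 0x35 (blk 13, set 1) → L1-HIT  vc=[5]
3: 0x35 (blk 13, set 1) → L1-HIT  vc=[5]
4: 0x36 (blk 13, set 1) → L1-HIT  vc=[5]
5: 0x37 (blk 13, set 1) → L1-HIT  vc=[5]
6: 0x17 (blk 5, set 1) → VC-HIT  vc=[13]
7: 0x17 (blk 5, set 1) → L1-HIT  vc=[13]
8: 0x16 (blk 5, set 1) → L1-HIT  vc=[13]
9: 0xe (blk 3, set 1) → MISS  vc=[13, 5]
10: 0x16 (blk 5, set 1) → VC-HIT  vc=[13, 3]
11: 0xe (blk 3, set 1) → VC-HIT  vc=[13, 5]

MISSES = 3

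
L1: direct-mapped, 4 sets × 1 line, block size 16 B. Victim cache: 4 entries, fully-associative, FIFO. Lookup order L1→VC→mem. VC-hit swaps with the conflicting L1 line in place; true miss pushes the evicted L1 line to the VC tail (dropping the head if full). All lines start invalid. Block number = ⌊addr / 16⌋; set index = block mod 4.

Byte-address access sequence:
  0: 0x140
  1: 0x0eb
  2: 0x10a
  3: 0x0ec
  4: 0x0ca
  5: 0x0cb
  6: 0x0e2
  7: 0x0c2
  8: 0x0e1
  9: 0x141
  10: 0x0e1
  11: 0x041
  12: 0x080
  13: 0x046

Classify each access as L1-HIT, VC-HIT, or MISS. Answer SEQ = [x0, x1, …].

  [0] addr=0x140 blk=20 s=0: MISS | VC []
  [1] addr=0xeb blk=14 s=2: MISS | VC []
  [2] addr=0x10a blk=16 s=0: MISS | VC [20]
  [3] addr=0xec blk=14 s=2: L1-HIT | VC [20]
  [4] addr=0xca blk=12 s=0: MISS | VC [20, 16]
  [5] addr=0xcb blk=12 s=0: L1-HIT | VC [20, 16]
  [6] addr=0xe2 blk=14 s=2: L1-HIT | VC [20, 16]
  [7] addr=0xc2 blk=12 s=0: L1-HIT | VC [20, 16]
  [8] addr=0xe1 blk=14 s=2: L1-HIT | VC [20, 16]
  [9] addr=0x141 blk=20 s=0: VC-HIT | VC [12, 16]
  [10] addr=0xe1 blk=14 s=2: L1-HIT | VC [12, 16]
  [11] addr=0x41 blk=4 s=0: MISS | VC [12, 16, 20]
  [12] addr=0x80 blk=8 s=0: MISS | VC [12, 16, 20, 4]
  [13] addr=0x46 blk=4 s=0: VC-HIT | VC [12, 16, 20, 8]

SEQ = [MISS, MISS, MISS, L1-HIT, MISS, L1-HIT, L1-HIT, L1-HIT, L1-HIT, VC-HIT, L1-HIT, MISS, MISS, VC-HIT]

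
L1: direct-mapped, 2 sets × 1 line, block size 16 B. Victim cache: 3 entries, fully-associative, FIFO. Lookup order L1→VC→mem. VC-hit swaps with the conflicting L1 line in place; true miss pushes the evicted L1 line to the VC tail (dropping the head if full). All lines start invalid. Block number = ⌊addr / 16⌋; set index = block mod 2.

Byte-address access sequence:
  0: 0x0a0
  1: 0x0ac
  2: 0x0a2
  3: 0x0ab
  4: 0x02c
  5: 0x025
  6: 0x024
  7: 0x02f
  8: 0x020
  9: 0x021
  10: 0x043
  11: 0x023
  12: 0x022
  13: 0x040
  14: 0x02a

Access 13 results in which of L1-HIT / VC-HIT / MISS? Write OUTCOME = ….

0: 0xa0 (blk 10, set 0) → MISS  vc=[]
1: 0xac (blk 10, set 0) → L1-HIT  vc=[]
2: 0xa2 (blk 10, set 0) → L1-HIT  vc=[]
3: 0xab (blk 10, set 0) → L1-HIT  vc=[]
4: 0x2c (blk 2, set 0) → MISS  vc=[10]
5: 0x25 (blk 2, set 0) → L1-HIT  vc=[10]
6: 0x24 (blk 2, set 0) → L1-HIT  vc=[10]
7: 0x2f (blk 2, set 0) → L1-HIT  vc=[10]
8: 0x20 (blk 2, set 0) → L1-HIT  vc=[10]
9: 0x21 (blk 2, set 0) → L1-HIT  vc=[10]
10: 0x43 (blk 4, set 0) → MISS  vc=[10, 2]
11: 0x23 (blk 2, set 0) → VC-HIT  vc=[10, 4]
12: 0x22 (blk 2, set 0) → L1-HIT  vc=[10, 4]
13: 0x40 (blk 4, set 0) → VC-HIT  vc=[10, 2]
14: 0x2a (blk 2, set 0) → VC-HIT  vc=[10, 4]

OUTCOME = VC-HIT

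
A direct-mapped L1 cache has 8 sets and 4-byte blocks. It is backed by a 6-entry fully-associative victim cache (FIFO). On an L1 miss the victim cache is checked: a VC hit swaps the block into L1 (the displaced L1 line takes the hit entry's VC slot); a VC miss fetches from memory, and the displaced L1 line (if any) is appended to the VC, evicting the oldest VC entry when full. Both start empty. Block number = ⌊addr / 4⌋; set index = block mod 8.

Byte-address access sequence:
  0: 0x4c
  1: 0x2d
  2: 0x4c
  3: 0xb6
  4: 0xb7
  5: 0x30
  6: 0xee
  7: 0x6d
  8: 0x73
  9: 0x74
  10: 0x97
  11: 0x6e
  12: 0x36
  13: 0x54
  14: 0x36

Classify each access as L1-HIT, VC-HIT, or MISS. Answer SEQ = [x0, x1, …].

  [0] addr=0x4c blk=19 s=3: MISS | VC []
  [1] addr=0x2d blk=11 s=3: MISS | VC [19]
  [2] addr=0x4c blk=19 s=3: VC-HIT | VC [11]
  [3] addr=0xb6 blk=45 s=5: MISS | VC [11]
  [4] addr=0xb7 blk=45 s=5: L1-HIT | VC [11]
  [5] addr=0x30 blk=12 s=4: MISS | VC [11]
  [6] addr=0xee blk=59 s=3: MISS | VC [11, 19]
  [7] addr=0x6d blk=27 s=3: MISS | VC [11, 19, 59]
  [8] addr=0x73 blk=28 s=4: MISS | VC [11, 19, 59, 12]
  [9] addr=0x74 blk=29 s=5: MISS | VC [11, 19, 59, 12, 45]
  [10] addr=0x97 blk=37 s=5: MISS | VC [11, 19, 59, 12, 45, 29]
  [11] addr=0x6e blk=27 s=3: L1-HIT | VC [11, 19, 59, 12, 45, 29]
  [12] addr=0x36 blk=13 s=5: MISS | VC [19, 59, 12, 45, 29, 37]
  [13] addr=0x54 blk=21 s=5: MISS | VC [59, 12, 45, 29, 37, 13]
  [14] addr=0x36 blk=13 s=5: VC-HIT | VC [59, 12, 45, 29, 37, 21]

SEQ = [MISS, MISS, VC-HIT, MISS, L1-HIT, MISS, MISS, MISS, MISS, MISS, MISS, L1-HIT, MISS, MISS, VC-HIT]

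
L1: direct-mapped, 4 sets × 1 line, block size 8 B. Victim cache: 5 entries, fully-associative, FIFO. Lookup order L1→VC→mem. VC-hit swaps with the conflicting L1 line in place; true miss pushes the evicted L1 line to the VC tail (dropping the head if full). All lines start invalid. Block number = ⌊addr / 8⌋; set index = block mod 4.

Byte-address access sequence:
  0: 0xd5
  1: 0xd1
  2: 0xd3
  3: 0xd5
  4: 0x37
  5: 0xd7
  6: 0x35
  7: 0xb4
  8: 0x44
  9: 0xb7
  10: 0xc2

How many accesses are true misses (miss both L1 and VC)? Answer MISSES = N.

0: 0xd5 (blk 26, set 2) → MISS  vc=[]
1: 0xd1 (blk 26, set 2) → L1-HIT  vc=[]
2: 0xd3 (blk 26, set 2) → L1-HIT  vc=[]
3: 0xd5 (blk 26, set 2) → L1-HIT  vc=[]
4: 0x37 (blk 6, set 2) → MISS  vc=[26]
5: 0xd7 (blk 26, set 2) → VC-HIT  vc=[6]
6: 0x35 (blk 6, set 2) → VC-HIT  vc=[26]
7: 0xb4 (blk 22, set 2) → MISS  vc=[26, 6]
8: 0x44 (blk 8, set 0) → MISS  vc=[26, 6]
9: 0xb7 (blk 22, set 2) → L1-HIT  vc=[26, 6]
10: 0xc2 (blk 24, set 0) → MISS  vc=[26, 6, 8]

MISSES = 5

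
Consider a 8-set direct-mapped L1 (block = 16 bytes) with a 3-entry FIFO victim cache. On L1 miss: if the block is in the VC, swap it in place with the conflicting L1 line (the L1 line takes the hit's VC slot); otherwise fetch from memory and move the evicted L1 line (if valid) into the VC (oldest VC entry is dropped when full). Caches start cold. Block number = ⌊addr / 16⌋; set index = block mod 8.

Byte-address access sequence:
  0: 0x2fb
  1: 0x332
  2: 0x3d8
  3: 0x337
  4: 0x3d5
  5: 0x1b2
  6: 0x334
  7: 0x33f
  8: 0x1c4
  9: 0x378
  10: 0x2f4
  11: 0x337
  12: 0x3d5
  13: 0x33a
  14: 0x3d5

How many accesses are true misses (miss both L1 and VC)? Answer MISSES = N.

MISSES = 6

0: 0x2fb (blk 47, set 7) → MISS  vc=[]
1: 0x332 (blk 51, set 3) → MISS  vc=[]
2: 0x3d8 (blk 61, set 5) → MISS  vc=[]
3: 0x337 (blk 51, set 3) → L1-HIT  vc=[]
4: 0x3d5 (blk 61, set 5) → L1-HIT  vc=[]
5: 0x1b2 (blk 27, set 3) → MISS  vc=[51]
6: 0x334 (blk 51, set 3) → VC-HIT  vc=[27]
7: 0x33f (blk 51, set 3) → L1-HIT  vc=[27]
8: 0x1c4 (blk 28, set 4) → MISS  vc=[27]
9: 0x378 (blk 55, set 7) → MISS  vc=[27, 47]
10: 0x2f4 (blk 47, set 7) → VC-HIT  vc=[27, 55]
11: 0x337 (blk 51, set 3) → L1-HIT  vc=[27, 55]
12: 0x3d5 (blk 61, set 5) → L1-HIT  vc=[27, 55]
13: 0x33a (blk 51, set 3) → L1-HIT  vc=[27, 55]
14: 0x3d5 (blk 61, set 5) → L1-HIT  vc=[27, 55]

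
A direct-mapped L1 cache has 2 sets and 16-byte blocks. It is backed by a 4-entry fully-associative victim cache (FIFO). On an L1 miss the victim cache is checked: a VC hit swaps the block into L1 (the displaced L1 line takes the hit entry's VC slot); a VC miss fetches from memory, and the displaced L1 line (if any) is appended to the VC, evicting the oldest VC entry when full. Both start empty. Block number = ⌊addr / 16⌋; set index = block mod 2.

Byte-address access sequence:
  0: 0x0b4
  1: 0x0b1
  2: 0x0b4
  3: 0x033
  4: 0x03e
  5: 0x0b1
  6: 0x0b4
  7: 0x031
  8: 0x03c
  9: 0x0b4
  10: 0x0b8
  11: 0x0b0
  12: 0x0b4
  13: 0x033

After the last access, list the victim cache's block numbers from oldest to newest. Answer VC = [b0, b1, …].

#0 0xb4→b11/s1 MISS; vc=[]
#1 0xb1→b11/s1 L1-HIT; vc=[]
#2 0xb4→b11/s1 L1-HIT; vc=[]
#3 0x33→b3/s1 MISS; vc=[11]
#4 0x3e→b3/s1 L1-HIT; vc=[11]
#5 0xb1→b11/s1 VC-HIT; vc=[3]
#6 0xb4→b11/s1 L1-HIT; vc=[3]
#7 0x31→b3/s1 VC-HIT; vc=[11]
#8 0x3c→b3/s1 L1-HIT; vc=[11]
#9 0xb4→b11/s1 VC-HIT; vc=[3]
#10 0xb8→b11/s1 L1-HIT; vc=[3]
#11 0xb0→b11/s1 L1-HIT; vc=[3]
#12 0xb4→b11/s1 L1-HIT; vc=[3]
#13 0x33→b3/s1 VC-HIT; vc=[11]

VC = [11]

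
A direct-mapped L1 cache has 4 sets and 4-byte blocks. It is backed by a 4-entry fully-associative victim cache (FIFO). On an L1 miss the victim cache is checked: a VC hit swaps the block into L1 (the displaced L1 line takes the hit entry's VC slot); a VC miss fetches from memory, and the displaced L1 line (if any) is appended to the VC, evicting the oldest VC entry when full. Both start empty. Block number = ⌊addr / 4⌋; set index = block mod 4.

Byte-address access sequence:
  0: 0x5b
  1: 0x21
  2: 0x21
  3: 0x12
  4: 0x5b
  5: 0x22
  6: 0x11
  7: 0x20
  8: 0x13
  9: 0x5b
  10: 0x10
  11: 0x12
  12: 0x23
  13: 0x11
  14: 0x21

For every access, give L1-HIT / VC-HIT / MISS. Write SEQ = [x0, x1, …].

0: 0x5b (blk 22, set 2) → MISS  vc=[]
1: 0x21 (blk 8, set 0) → MISS  vc=[]
2: 0x21 (blk 8, set 0) → L1-HIT  vc=[]
3: 0x12 (blk 4, set 0) → MISS  vc=[8]
4: 0x5b (blk 22, set 2) → L1-HIT  vc=[8]
5: 0x22 (blk 8, set 0) → VC-HIT  vc=[4]
6: 0x11 (blk 4, set 0) → VC-HIT  vc=[8]
7: 0x20 (blk 8, set 0) → VC-HIT  vc=[4]
8: 0x13 (blk 4, set 0) → VC-HIT  vc=[8]
9: 0x5b (blk 22, set 2) → L1-HIT  vc=[8]
10: 0x10 (blk 4, set 0) → L1-HIT  vc=[8]
11: 0x12 (blk 4, set 0) → L1-HIT  vc=[8]
12: 0x23 (blk 8, set 0) → VC-HIT  vc=[4]
13: 0x11 (blk 4, set 0) → VC-HIT  vc=[8]
14: 0x21 (blk 8, set 0) → VC-HIT  vc=[4]

SEQ = [MISS, MISS, L1-HIT, MISS, L1-HIT, VC-HIT, VC-HIT, VC-HIT, VC-HIT, L1-HIT, L1-HIT, L1-HIT, VC-HIT, VC-HIT, VC-HIT]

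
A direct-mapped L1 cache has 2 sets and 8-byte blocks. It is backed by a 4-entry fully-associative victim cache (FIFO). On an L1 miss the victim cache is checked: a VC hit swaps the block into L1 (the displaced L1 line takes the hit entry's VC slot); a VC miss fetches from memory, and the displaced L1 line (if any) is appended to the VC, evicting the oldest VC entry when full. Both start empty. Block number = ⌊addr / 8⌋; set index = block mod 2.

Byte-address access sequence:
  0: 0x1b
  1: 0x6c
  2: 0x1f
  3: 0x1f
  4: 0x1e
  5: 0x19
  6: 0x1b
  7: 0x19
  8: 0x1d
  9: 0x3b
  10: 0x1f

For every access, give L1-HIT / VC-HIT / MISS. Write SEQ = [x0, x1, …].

0: 0x1b (blk 3, set 1) → MISS  vc=[]
1: 0x6c (blk 13, set 1) → MISS  vc=[3]
2: 0x1f (blk 3, set 1) → VC-HIT  vc=[13]
3: 0x1f (blk 3, set 1) → L1-HIT  vc=[13]
4: 0x1e (blk 3, set 1) → L1-HIT  vc=[13]
5: 0x19 (blk 3, set 1) → L1-HIT  vc=[13]
6: 0x1b (blk 3, set 1) → L1-HIT  vc=[13]
7: 0x19 (blk 3, set 1) → L1-HIT  vc=[13]
8: 0x1d (blk 3, set 1) → L1-HIT  vc=[13]
9: 0x3b (blk 7, set 1) → MISS  vc=[13, 3]
10: 0x1f (blk 3, set 1) → VC-HIT  vc=[13, 7]

SEQ = [MISS, MISS, VC-HIT, L1-HIT, L1-HIT, L1-HIT, L1-HIT, L1-HIT, L1-HIT, MISS, VC-HIT]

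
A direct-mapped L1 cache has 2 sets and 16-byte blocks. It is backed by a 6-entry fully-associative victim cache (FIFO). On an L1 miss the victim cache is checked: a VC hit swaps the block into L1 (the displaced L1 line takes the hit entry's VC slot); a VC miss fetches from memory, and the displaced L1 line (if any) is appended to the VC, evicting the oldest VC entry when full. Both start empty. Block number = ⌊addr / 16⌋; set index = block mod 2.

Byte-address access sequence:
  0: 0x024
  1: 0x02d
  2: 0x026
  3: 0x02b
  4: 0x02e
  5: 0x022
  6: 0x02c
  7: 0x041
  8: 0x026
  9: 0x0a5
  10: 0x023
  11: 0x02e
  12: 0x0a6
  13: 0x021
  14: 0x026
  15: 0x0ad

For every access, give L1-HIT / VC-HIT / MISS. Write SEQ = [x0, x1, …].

0: 0x24 (blk 2, set 0) → MISS  vc=[]
1: 0x2d (blk 2, set 0) → L1-HIT  vc=[]
2: 0x26 (blk 2, set 0) → L1-HIT  vc=[]
3: 0x2b (blk 2, set 0) → L1-HIT  vc=[]
4: 0x2e (blk 2, set 0) → L1-HIT  vc=[]
5: 0x22 (blk 2, set 0) → L1-HIT  vc=[]
6: 0x2c (blk 2, set 0) → L1-HIT  vc=[]
7: 0x41 (blk 4, set 0) → MISS  vc=[2]
8: 0x26 (blk 2, set 0) → VC-HIT  vc=[4]
9: 0xa5 (blk 10, set 0) → MISS  vc=[4, 2]
10: 0x23 (blk 2, set 0) → VC-HIT  vc=[4, 10]
11: 0x2e (blk 2, set 0) → L1-HIT  vc=[4, 10]
12: 0xa6 (blk 10, set 0) → VC-HIT  vc=[4, 2]
13: 0x21 (blk 2, set 0) → VC-HIT  vc=[4, 10]
14: 0x26 (blk 2, set 0) → L1-HIT  vc=[4, 10]
15: 0xad (blk 10, set 0) → VC-HIT  vc=[4, 2]

SEQ = [MISS, L1-HIT, L1-HIT, L1-HIT, L1-HIT, L1-HIT, L1-HIT, MISS, VC-HIT, MISS, VC-HIT, L1-HIT, VC-HIT, VC-HIT, L1-HIT, VC-HIT]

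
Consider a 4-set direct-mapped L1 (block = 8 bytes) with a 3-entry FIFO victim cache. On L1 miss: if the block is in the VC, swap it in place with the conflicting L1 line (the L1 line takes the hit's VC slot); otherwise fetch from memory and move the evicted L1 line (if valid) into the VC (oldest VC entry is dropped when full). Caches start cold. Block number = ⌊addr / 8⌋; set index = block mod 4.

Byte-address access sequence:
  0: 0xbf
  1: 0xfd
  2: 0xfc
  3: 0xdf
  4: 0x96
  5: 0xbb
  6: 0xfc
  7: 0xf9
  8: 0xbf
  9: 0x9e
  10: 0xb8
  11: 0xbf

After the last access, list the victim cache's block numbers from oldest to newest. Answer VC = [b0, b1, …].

VC = [27, 31, 19]

0: 0xbf (blk 23, set 3) → MISS  vc=[]
1: 0xfd (blk 31, set 3) → MISS  vc=[23]
2: 0xfc (blk 31, set 3) → L1-HIT  vc=[23]
3: 0xdf (blk 27, set 3) → MISS  vc=[23, 31]
4: 0x96 (blk 18, set 2) → MISS  vc=[23, 31]
5: 0xbb (blk 23, set 3) → VC-HIT  vc=[27, 31]
6: 0xfc (blk 31, set 3) → VC-HIT  vc=[27, 23]
7: 0xf9 (blk 31, set 3) → L1-HIT  vc=[27, 23]
8: 0xbf (blk 23, set 3) → VC-HIT  vc=[27, 31]
9: 0x9e (blk 19, set 3) → MISS  vc=[27, 31, 23]
10: 0xb8 (blk 23, set 3) → VC-HIT  vc=[27, 31, 19]
11: 0xbf (blk 23, set 3) → L1-HIT  vc=[27, 31, 19]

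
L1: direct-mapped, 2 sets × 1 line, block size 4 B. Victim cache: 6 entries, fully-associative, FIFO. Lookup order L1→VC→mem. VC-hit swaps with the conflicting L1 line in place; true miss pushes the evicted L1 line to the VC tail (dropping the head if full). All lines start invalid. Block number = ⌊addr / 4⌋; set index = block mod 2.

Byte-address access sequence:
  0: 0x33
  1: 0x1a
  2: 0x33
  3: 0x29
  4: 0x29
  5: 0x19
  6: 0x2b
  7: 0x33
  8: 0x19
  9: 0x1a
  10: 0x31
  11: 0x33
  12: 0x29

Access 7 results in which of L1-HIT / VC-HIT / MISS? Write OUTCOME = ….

  [0] addr=0x33 blk=12 s=0: MISS | VC []
  [1] addr=0x1a blk=6 s=0: MISS | VC [12]
  [2] addr=0x33 blk=12 s=0: VC-HIT | VC [6]
  [3] addr=0x29 blk=10 s=0: MISS | VC [6, 12]
  [4] addr=0x29 blk=10 s=0: L1-HIT | VC [6, 12]
  [5] addr=0x19 blk=6 s=0: VC-HIT | VC [10, 12]
  [6] addr=0x2b blk=10 s=0: VC-HIT | VC [6, 12]
  [7] addr=0x33 blk=12 s=0: VC-HIT | VC [6, 10]
  [8] addr=0x19 blk=6 s=0: VC-HIT | VC [12, 10]
  [9] addr=0x1a blk=6 s=0: L1-HIT | VC [12, 10]
  [10] addr=0x31 blk=12 s=0: VC-HIT | VC [6, 10]
  [11] addr=0x33 blk=12 s=0: L1-HIT | VC [6, 10]
  [12] addr=0x29 blk=10 s=0: VC-HIT | VC [6, 12]

OUTCOME = VC-HIT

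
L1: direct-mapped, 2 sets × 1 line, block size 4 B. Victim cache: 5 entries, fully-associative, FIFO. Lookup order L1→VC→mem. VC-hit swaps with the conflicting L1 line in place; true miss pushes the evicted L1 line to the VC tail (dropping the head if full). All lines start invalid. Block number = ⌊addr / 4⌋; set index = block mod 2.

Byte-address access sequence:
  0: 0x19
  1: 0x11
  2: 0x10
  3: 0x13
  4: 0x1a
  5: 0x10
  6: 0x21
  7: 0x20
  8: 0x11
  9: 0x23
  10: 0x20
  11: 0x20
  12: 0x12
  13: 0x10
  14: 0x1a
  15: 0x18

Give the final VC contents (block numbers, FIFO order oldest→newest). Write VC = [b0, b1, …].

VC = [4, 8]

#0 0x19→b6/s0 MISS; vc=[]
#1 0x11→b4/s0 MISS; vc=[6]
#2 0x10→b4/s0 L1-HIT; vc=[6]
#3 0x13→b4/s0 L1-HIT; vc=[6]
#4 0x1a→b6/s0 VC-HIT; vc=[4]
#5 0x10→b4/s0 VC-HIT; vc=[6]
#6 0x21→b8/s0 MISS; vc=[6,4]
#7 0x20→b8/s0 L1-HIT; vc=[6,4]
#8 0x11→b4/s0 VC-HIT; vc=[6,8]
#9 0x23→b8/s0 VC-HIT; vc=[6,4]
#10 0x20→b8/s0 L1-HIT; vc=[6,4]
#11 0x20→b8/s0 L1-HIT; vc=[6,4]
#12 0x12→b4/s0 VC-HIT; vc=[6,8]
#13 0x10→b4/s0 L1-HIT; vc=[6,8]
#14 0x1a→b6/s0 VC-HIT; vc=[4,8]
#15 0x18→b6/s0 L1-HIT; vc=[4,8]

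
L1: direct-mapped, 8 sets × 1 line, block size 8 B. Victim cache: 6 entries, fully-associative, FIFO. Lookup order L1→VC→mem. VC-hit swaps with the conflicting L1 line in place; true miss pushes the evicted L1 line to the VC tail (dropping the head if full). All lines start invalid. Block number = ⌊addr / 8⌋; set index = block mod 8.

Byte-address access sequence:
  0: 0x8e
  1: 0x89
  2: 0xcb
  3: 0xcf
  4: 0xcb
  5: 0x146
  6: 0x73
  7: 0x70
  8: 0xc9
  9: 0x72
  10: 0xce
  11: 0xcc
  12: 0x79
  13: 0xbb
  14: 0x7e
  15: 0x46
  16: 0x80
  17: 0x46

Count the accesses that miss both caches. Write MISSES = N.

  [0] addr=0x8e blk=17 s=1: MISS | VC []
  [1] addr=0x89 blk=17 s=1: L1-HIT | VC []
  [2] addr=0xcb blk=25 s=1: MISS | VC [17]
  [3] addr=0xcf blk=25 s=1: L1-HIT | VC [17]
  [4] addr=0xcb blk=25 s=1: L1-HIT | VC [17]
  [5] addr=0x146 blk=40 s=0: MISS | VC [17]
  [6] addr=0x73 blk=14 s=6: MISS | VC [17]
  [7] addr=0x70 blk=14 s=6: L1-HIT | VC [17]
  [8] addr=0xc9 blk=25 s=1: L1-HIT | VC [17]
  [9] addr=0x72 blk=14 s=6: L1-HIT | VC [17]
  [10] addr=0xce blk=25 s=1: L1-HIT | VC [17]
  [11] addr=0xcc blk=25 s=1: L1-HIT | VC [17]
  [12] addr=0x79 blk=15 s=7: MISS | VC [17]
  [13] addr=0xbb blk=23 s=7: MISS | VC [17, 15]
  [14] addr=0x7e blk=15 s=7: VC-HIT | VC [17, 23]
  [15] addr=0x46 blk=8 s=0: MISS | VC [17, 23, 40]
  [16] addr=0x80 blk=16 s=0: MISS | VC [17, 23, 40, 8]
  [17] addr=0x46 blk=8 s=0: VC-HIT | VC [17, 23, 40, 16]

MISSES = 8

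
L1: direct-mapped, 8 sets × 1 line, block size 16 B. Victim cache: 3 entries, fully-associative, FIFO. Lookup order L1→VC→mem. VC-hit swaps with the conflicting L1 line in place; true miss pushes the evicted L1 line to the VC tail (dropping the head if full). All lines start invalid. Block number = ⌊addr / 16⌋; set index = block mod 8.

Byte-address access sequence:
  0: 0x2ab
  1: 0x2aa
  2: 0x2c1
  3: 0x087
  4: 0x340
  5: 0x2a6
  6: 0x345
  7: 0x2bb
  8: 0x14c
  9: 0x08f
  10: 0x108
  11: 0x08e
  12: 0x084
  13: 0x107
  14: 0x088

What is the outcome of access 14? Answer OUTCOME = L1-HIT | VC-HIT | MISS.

OUTCOME = VC-HIT

  [0] addr=0x2ab blk=42 s=2: MISS | VC []
  [1] addr=0x2aa blk=42 s=2: L1-HIT | VC []
  [2] addr=0x2c1 blk=44 s=4: MISS | VC []
  [3] addr=0x87 blk=8 s=0: MISS | VC []
  [4] addr=0x340 blk=52 s=4: MISS | VC [44]
  [5] addr=0x2a6 blk=42 s=2: L1-HIT | VC [44]
  [6] addr=0x345 blk=52 s=4: L1-HIT | VC [44]
  [7] addr=0x2bb blk=43 s=3: MISS | VC [44]
  [8] addr=0x14c blk=20 s=4: MISS | VC [44, 52]
  [9] addr=0x8f blk=8 s=0: L1-HIT | VC [44, 52]
  [10] addr=0x108 blk=16 s=0: MISS | VC [44, 52, 8]
  [11] addr=0x8e blk=8 s=0: VC-HIT | VC [44, 52, 16]
  [12] addr=0x84 blk=8 s=0: L1-HIT | VC [44, 52, 16]
  [13] addr=0x107 blk=16 s=0: VC-HIT | VC [44, 52, 8]
  [14] addr=0x88 blk=8 s=0: VC-HIT | VC [44, 52, 16]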